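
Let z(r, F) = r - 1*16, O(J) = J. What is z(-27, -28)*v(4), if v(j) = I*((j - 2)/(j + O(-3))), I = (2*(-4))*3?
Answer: 2064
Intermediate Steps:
I = -24 (I = -8*3 = -24)
z(r, F) = -16 + r (z(r, F) = r - 16 = -16 + r)
v(j) = -24*(-2 + j)/(-3 + j) (v(j) = -24*(j - 2)/(j - 3) = -24*(-2 + j)/(-3 + j))
z(-27, -28)*v(4) = (-16 - 27)*(24*(2 - 1*4)/(-3 + 4)) = -1032*(2 - 4)/1 = -1032*(-2) = -43*(-48) = 2064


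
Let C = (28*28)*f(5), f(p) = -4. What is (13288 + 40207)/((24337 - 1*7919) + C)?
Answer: 53495/13282 ≈ 4.0276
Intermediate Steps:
C = -3136 (C = (28*28)*(-4) = 784*(-4) = -3136)
(13288 + 40207)/((24337 - 1*7919) + C) = (13288 + 40207)/((24337 - 1*7919) - 3136) = 53495/((24337 - 7919) - 3136) = 53495/(16418 - 3136) = 53495/13282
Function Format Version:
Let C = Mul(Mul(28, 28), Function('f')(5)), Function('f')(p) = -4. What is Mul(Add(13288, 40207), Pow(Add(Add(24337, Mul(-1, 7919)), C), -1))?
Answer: Rational(53495, 13282) ≈ 4.0276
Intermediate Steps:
C = -3136 (C = Mul(Mul(28, 28), -4) = Mul(784, -4) = -3136)
Mul(Add(13288, 40207), Pow(Add(Add(24337, Mul(-1, 7919)), C), -1)) = Mul(Add(13288, 40207), Pow(Add(Add(24337, Mul(-1, 7919)), -3136), -1)) = Mul(53495, Pow(Add(Add(24337, -7919), -3136), -1)) = Mul(53495, Pow(Add(16418, -3136), -1)) = Mul(53495, Pow(13282, -1)) = Mul(53495, Rational(1, 13282)) = Rational(53495, 13282)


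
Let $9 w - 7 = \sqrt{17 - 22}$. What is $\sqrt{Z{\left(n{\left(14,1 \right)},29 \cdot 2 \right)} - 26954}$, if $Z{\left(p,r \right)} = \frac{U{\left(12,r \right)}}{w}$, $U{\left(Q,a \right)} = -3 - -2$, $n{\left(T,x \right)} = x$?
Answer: $\sqrt{\frac{-188687 - 26954 i \sqrt{5}}{7 + i \sqrt{5}}} \approx 0.001 + 164.18 i$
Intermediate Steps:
$w = \frac{7}{9} + \frac{i \sqrt{5}}{9}$ ($w = \frac{7}{9} + \frac{\sqrt{17 - 22}}{9} = \frac{7}{9} + \frac{\sqrt{-5}}{9} = \frac{7}{9} + \frac{i \sqrt{5}}{9} \approx 0.77778 + 0.24845 i$)
$U{\left(Q,a \right)} = -1$ ($U{\left(Q,a \right)} = -3 + 2 = -1$)
$Z{\left(p,r \right)} = - \frac{1}{\frac{7}{9} + \frac{i \sqrt{5}}{9}}$
$\sqrt{Z{\left(n{\left(14,1 \right)},29 \cdot 2 \right)} - 26954} = \sqrt{\left(- \frac{7}{6} + \frac{i \sqrt{5}}{6}\right) - 26954} = \sqrt{- \frac{161731}{6} + \frac{i \sqrt{5}}{6}}$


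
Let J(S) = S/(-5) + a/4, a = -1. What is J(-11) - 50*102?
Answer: -101961/20 ≈ -5098.0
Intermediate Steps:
J(S) = -1/4 - S/5 (J(S) = S/(-5) - 1/4 = S*(-1/5) - 1*1/4 = -S/5 - 1/4 = -1/4 - S/5)
J(-11) - 50*102 = (-1/4 - 1/5*(-11)) - 50*102 = (-1/4 + 11/5) - 5100 = 39/20 - 5100 = -101961/20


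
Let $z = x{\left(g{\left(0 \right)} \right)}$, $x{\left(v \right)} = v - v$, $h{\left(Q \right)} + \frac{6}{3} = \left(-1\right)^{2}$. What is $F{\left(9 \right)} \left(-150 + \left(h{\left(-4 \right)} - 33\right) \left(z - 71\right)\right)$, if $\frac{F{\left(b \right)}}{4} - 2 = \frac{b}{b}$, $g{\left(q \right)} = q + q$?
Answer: $27168$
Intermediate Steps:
$g{\left(q \right)} = 2 q$
$F{\left(b \right)} = 12$ ($F{\left(b \right)} = 8 + 4 \frac{b}{b} = 8 + 4 \cdot 1 = 8 + 4 = 12$)
$h{\left(Q \right)} = -1$ ($h{\left(Q \right)} = -2 + \left(-1\right)^{2} = -2 + 1 = -1$)
$x{\left(v \right)} = 0$
$z = 0$
$F{\left(9 \right)} \left(-150 + \left(h{\left(-4 \right)} - 33\right) \left(z - 71\right)\right) = 12 \left(-150 + \left(-1 - 33\right) \left(0 - 71\right)\right) = 12 \left(-150 - -2414\right) = 12 \left(-150 + 2414\right) = 12 \cdot 2264 = 27168$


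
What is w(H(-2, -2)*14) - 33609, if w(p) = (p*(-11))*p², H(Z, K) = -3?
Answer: 781359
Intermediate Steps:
w(p) = -11*p³ (w(p) = (-11*p)*p² = -11*p³)
w(H(-2, -2)*14) - 33609 = -11*(-3*14)³ - 33609 = -11*(-42)³ - 33609 = -11*(-74088) - 33609 = 814968 - 33609 = 781359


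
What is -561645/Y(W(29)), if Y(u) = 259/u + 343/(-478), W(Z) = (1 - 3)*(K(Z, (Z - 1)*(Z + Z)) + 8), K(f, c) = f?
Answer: 2130685/16 ≈ 1.3317e+5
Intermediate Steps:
W(Z) = -16 - 2*Z (W(Z) = (1 - 3)*(Z + 8) = -2*(8 + Z) = -16 - 2*Z)
Y(u) = -343/478 + 259/u (Y(u) = 259/u + 343*(-1/478) = 259/u - 343/478 = -343/478 + 259/u)
-561645/Y(W(29)) = -561645/(-343/478 + 259/(-16 - 2*29)) = -561645/(-343/478 + 259/(-16 - 58)) = -561645/(-343/478 + 259/(-74)) = -561645/(-343/478 + 259*(-1/74)) = -561645/(-343/478 - 7/2) = -561645/(-1008/239) = -561645*(-239/1008) = 2130685/16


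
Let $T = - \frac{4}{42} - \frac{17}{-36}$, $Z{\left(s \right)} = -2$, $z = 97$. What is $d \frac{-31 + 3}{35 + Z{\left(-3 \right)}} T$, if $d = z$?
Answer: $- \frac{9215}{297} \approx -31.027$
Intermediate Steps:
$d = 97$
$T = \frac{95}{252}$ ($T = \left(-4\right) \frac{1}{42} - - \frac{17}{36} = - \frac{2}{21} + \frac{17}{36} = \frac{95}{252} \approx 0.37698$)
$d \frac{-31 + 3}{35 + Z{\left(-3 \right)}} T = 97 \frac{-31 + 3}{35 - 2} \cdot \frac{95}{252} = 97 \left(- \frac{28}{33}\right) \frac{95}{252} = \left(- \frac{2716}{33}\right) \frac{95}{252} = - \frac{9215}{297}$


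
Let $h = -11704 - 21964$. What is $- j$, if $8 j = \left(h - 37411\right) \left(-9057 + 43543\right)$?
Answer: $\frac{1225615197}{4} \approx 3.064 \cdot 10^{8}$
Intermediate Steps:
$h = -33668$ ($h = -11704 - 21964 = -33668$)
$j = - \frac{1225615197}{4}$ ($j = \frac{\left(-33668 - 37411\right) \left(-9057 + 43543\right)}{8} = \frac{\left(-71079\right) 34486}{8} = \frac{1}{8} \left(-2451230394\right) = - \frac{1225615197}{4} \approx -3.064 \cdot 10^{8}$)
$- j = \left(-1\right) \left(- \frac{1225615197}{4}\right) = \frac{1225615197}{4}$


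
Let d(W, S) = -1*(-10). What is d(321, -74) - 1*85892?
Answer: -85882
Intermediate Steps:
d(W, S) = 10
d(321, -74) - 1*85892 = 10 - 1*85892 = 10 - 85892 = -85882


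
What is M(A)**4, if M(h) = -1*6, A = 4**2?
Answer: 1296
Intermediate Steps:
A = 16
M(h) = -6
M(A)**4 = (-6)**4 = 1296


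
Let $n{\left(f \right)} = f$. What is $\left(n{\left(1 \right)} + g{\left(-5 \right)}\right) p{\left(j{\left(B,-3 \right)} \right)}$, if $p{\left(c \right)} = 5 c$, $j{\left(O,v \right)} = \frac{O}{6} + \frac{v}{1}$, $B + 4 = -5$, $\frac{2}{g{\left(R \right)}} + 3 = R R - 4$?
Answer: $-25$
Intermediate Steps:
$g{\left(R \right)} = \frac{2}{-7 + R^{2}}$ ($g{\left(R \right)} = \frac{2}{-3 + \left(R R - 4\right)} = \frac{2}{-3 + \left(R^{2} - 4\right)} = \frac{2}{-3 + \left(-4 + R^{2}\right)} = \frac{2}{-7 + R^{2}}$)
$B = -9$ ($B = -4 - 5 = -9$)
$j{\left(O,v \right)} = v + \frac{O}{6}$ ($j{\left(O,v \right)} = O \frac{1}{6} + v 1 = \frac{O}{6} + v = v + \frac{O}{6}$)
$\left(n{\left(1 \right)} + g{\left(-5 \right)}\right) p{\left(j{\left(B,-3 \right)} \right)} = \left(1 + \frac{2}{-7 + \left(-5\right)^{2}}\right) 5 \left(-3 + \frac{1}{6} \left(-9\right)\right) = \left(1 + \frac{2}{-7 + 25}\right) 5 \left(-3 - \frac{3}{2}\right) = \left(1 + \frac{2}{18}\right) 5 \left(- \frac{9}{2}\right) = \left(1 + 2 \cdot \frac{1}{18}\right) \left(- \frac{45}{2}\right) = \left(1 + \frac{1}{9}\right) \left(- \frac{45}{2}\right) = \frac{10}{9} \left(- \frac{45}{2}\right) = -25$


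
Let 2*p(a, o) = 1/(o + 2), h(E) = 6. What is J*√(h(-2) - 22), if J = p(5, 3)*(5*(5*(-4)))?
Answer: -40*I ≈ -40.0*I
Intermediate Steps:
p(a, o) = 1/(2*(2 + o)) (p(a, o) = 1/(2*(o + 2)) = 1/(2*(2 + o)))
J = -10 (J = (1/(2*(2 + 3)))*(5*(5*(-4))) = ((½)/5)*(5*(-20)) = ((½)*(⅕))*(-100) = (⅒)*(-100) = -10)
J*√(h(-2) - 22) = -10*√(6 - 22) = -40*I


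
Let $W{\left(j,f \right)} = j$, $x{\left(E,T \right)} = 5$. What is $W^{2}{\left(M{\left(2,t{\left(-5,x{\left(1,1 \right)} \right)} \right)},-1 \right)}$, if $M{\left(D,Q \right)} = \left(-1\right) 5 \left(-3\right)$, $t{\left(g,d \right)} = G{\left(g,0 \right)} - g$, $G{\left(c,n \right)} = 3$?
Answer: $225$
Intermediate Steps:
$t{\left(g,d \right)} = 3 - g$
$M{\left(D,Q \right)} = 15$ ($M{\left(D,Q \right)} = \left(-5\right) \left(-3\right) = 15$)
$W^{2}{\left(M{\left(2,t{\left(-5,x{\left(1,1 \right)} \right)} \right)},-1 \right)} = 15^{2} = 225$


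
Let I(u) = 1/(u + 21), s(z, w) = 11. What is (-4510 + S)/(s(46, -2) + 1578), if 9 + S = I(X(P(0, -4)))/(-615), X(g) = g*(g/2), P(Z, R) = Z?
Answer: -58362886/20521935 ≈ -2.8439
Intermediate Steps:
X(g) = g**2/2 (X(g) = g*(g*(1/2)) = g*(g/2) = g**2/2)
I(u) = 1/(21 + u)
S = -116236/12915 (S = -9 + 1/((21 + (1/2)*0**2)*(-615)) = -9 - 1/615/(21 + (1/2)*0) = -9 - 1/615/(21 + 0) = -9 - 1/615/21 = -9 + (1/21)*(-1/615) = -9 - 1/12915 = -116236/12915 ≈ -9.0001)
(-4510 + S)/(s(46, -2) + 1578) = (-4510 - 116236/12915)/(11 + 1578) = -58362886/12915/1589 = -58362886/12915*1/1589 = -58362886/20521935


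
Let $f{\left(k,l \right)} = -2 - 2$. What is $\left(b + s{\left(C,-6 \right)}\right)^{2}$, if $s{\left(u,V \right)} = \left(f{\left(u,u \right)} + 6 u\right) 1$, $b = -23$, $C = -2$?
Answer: $1521$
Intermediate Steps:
$f{\left(k,l \right)} = -4$ ($f{\left(k,l \right)} = -2 - 2 = -4$)
$s{\left(u,V \right)} = -4 + 6 u$ ($s{\left(u,V \right)} = \left(-4 + 6 u\right) 1 = -4 + 6 u$)
$\left(b + s{\left(C,-6 \right)}\right)^{2} = \left(-23 + \left(-4 + 6 \left(-2\right)\right)\right)^{2} = \left(-23 - 16\right)^{2} = \left(-39\right)^{2} = 1521$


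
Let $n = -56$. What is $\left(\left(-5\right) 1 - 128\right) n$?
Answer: $7448$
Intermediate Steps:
$\left(\left(-5\right) 1 - 128\right) n = \left(\left(-5\right) 1 - 128\right) \left(-56\right) = \left(-5 - 128\right) \left(-56\right) = \left(-133\right) \left(-56\right) = 7448$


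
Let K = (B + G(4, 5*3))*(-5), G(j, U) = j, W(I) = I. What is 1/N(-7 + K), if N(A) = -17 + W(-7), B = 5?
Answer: -1/24 ≈ -0.041667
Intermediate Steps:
K = -45 (K = (5 + 4)*(-5) = 9*(-5) = -45)
N(A) = -24 (N(A) = -17 - 7 = -24)
1/N(-7 + K) = 1/(-24) = -1/24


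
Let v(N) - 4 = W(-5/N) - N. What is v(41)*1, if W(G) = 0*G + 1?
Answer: -36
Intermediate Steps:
W(G) = 1 (W(G) = 0 + 1 = 1)
v(N) = 5 - N (v(N) = 4 + (1 - N) = 5 - N)
v(41)*1 = (5 - 1*41)*1 = (5 - 41)*1 = -36*1 = -36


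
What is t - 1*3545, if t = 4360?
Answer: 815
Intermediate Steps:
t - 1*3545 = 4360 - 1*3545 = 4360 - 3545 = 815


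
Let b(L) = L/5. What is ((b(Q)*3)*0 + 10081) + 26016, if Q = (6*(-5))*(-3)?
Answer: 36097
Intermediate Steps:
Q = 90 (Q = -30*(-3) = 90)
b(L) = L/5 (b(L) = L*(1/5) = L/5)
((b(Q)*3)*0 + 10081) + 26016 = ((((1/5)*90)*3)*0 + 10081) + 26016 = ((18*3)*0 + 10081) + 26016 = (54*0 + 10081) + 26016 = (0 + 10081) + 26016 = 10081 + 26016 = 36097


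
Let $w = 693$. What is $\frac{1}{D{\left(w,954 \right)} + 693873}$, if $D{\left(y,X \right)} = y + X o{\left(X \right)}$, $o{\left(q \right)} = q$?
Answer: $\frac{1}{1604682} \approx 6.2318 \cdot 10^{-7}$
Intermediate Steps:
$D{\left(y,X \right)} = y + X^{2}$ ($D{\left(y,X \right)} = y + X X = y + X^{2}$)
$\frac{1}{D{\left(w,954 \right)} + 693873} = \frac{1}{\left(693 + 954^{2}\right) + 693873} = \frac{1}{\left(693 + 910116\right) + 693873} = \frac{1}{910809 + 693873} = \frac{1}{1604682}$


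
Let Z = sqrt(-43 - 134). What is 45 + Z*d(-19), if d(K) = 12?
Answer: 45 + 12*I*sqrt(177) ≈ 45.0 + 159.65*I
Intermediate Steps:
Z = I*sqrt(177) (Z = sqrt(-177) = I*sqrt(177) ≈ 13.304*I)
45 + Z*d(-19) = 45 + (I*sqrt(177))*12 = 45 + 12*I*sqrt(177)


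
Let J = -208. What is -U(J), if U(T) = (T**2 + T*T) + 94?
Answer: -86622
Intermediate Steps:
U(T) = 94 + 2*T**2 (U(T) = (T**2 + T**2) + 94 = 2*T**2 + 94 = 94 + 2*T**2)
-U(J) = -(94 + 2*(-208)**2) = -(94 + 2*43264) = -(94 + 86528) = -1*86622 = -86622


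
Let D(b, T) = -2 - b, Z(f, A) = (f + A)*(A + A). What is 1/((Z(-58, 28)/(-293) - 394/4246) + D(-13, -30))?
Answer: 622039/10351348 ≈ 0.060093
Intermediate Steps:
Z(f, A) = 2*A*(A + f) (Z(f, A) = (A + f)*(2*A) = 2*A*(A + f))
1/((Z(-58, 28)/(-293) - 394/4246) + D(-13, -30)) = 1/(((2*28*(28 - 58))/(-293) - 394/4246) + (-2 - 1*(-13))) = 1/(((2*28*(-30))*(-1/293) - 394*1/4246) + (-2 + 13)) = 1/((-1680*(-1/293) - 197/2123) + 11) = 1/((1680/293 - 197/2123) + 11) = 1/(3508919/622039 + 11) = 1/(10351348/622039) = 622039/10351348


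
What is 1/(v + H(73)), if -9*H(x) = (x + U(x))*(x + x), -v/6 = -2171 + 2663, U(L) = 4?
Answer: -9/37810 ≈ -0.00023803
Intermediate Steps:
v = -2952 (v = -6*(-2171 + 2663) = -6*492 = -2952)
H(x) = -2*x*(4 + x)/9 (H(x) = -(x + 4)*(x + x)/9 = -(4 + x)*2*x/9 = -2*x*(4 + x)/9)
1/(v + H(73)) = 1/(-2952 - 2/9*73*(4 + 73)) = 1/(-2952 - 2/9*73*77) = 1/(-2952 - 11242/9) = 1/(-37810/9) = -9/37810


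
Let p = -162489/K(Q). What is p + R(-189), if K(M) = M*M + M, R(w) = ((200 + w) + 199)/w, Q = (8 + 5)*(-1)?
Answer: -487987/468 ≈ -1042.7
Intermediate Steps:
Q = -13 (Q = 13*(-1) = -13)
R(w) = (399 + w)/w
K(M) = M + M² (K(M) = M² + M = M + M²)
p = -54163/52 (p = -162489*(-1/(13*(1 - 13))) = -162489/((-13*(-12))) = -162489/156 = -162489*1/156 = -54163/52 ≈ -1041.6)
p + R(-189) = -54163/52 + (399 - 189)/(-189) = -54163/52 - 1/189*210 = -54163/52 - 10/9 = -487987/468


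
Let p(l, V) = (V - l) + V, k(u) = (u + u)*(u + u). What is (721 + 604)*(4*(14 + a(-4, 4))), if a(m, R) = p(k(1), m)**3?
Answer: -9084200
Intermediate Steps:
k(u) = 4*u**2 (k(u) = (2*u)*(2*u) = 4*u**2)
p(l, V) = -l + 2*V
a(m, R) = (-4 + 2*m)**3 (a(m, R) = (-4*1**2 + 2*m)**3 = (-4 + 2*m)**3)
(721 + 604)*(4*(14 + a(-4, 4))) = (721 + 604)*(4*(14 + 8*(-2 - 4)**3)) = 1325*(4*(14 + 8*(-6)**3)) = 1325*(4*(14 + 8*(-216))) = 1325*(4*(14 - 1728)) = 1325*(4*(-1714)) = 1325*(-6856) = -9084200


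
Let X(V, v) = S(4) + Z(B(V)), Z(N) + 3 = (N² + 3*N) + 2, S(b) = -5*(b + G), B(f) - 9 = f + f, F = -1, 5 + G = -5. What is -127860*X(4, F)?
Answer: -47180340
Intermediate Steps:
G = -10 (G = -5 - 5 = -10)
B(f) = 9 + 2*f (B(f) = 9 + (f + f) = 9 + 2*f)
S(b) = 50 - 5*b (S(b) = -5*(b - 10) = -5*(-10 + b) = 50 - 5*b)
Z(N) = -1 + N² + 3*N (Z(N) = -3 + ((N² + 3*N) + 2) = -3 + (2 + N² + 3*N) = -1 + N² + 3*N)
X(V, v) = 56 + (9 + 2*V)² + 6*V (X(V, v) = (50 - 5*4) + (-1 + (9 + 2*V)² + 3*(9 + 2*V)) = (50 - 20) + (-1 + (9 + 2*V)² + (27 + 6*V)) = 30 + (26 + (9 + 2*V)² + 6*V) = 56 + (9 + 2*V)² + 6*V)
-127860*X(4, F) = -127860*(137 + 4*4² + 42*4) = -127860*(137 + 4*16 + 168) = -127860*(137 + 64 + 168) = -127860*369 = -47180340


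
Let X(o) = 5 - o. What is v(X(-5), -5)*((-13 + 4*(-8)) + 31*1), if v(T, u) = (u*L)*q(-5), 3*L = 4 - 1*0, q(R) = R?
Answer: -1400/3 ≈ -466.67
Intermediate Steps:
L = 4/3 (L = (4 - 1*0)/3 = (4 + 0)/3 = (1/3)*4 = 4/3 ≈ 1.3333)
v(T, u) = -20*u/3 (v(T, u) = (u*(4/3))*(-5) = (4*u/3)*(-5) = -20*u/3)
v(X(-5), -5)*((-13 + 4*(-8)) + 31*1) = (-20/3*(-5))*((-13 + 4*(-8)) + 31*1) = 100*((-13 - 32) + 31)/3 = 100*(-45 + 31)/3 = (100/3)*(-14) = -1400/3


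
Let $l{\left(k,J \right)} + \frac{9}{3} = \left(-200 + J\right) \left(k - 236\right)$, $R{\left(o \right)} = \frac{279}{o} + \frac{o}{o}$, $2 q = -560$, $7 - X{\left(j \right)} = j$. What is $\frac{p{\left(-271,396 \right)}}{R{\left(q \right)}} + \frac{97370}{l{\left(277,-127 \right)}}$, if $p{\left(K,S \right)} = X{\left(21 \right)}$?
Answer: $- \frac{5266457}{1341} \approx -3927.3$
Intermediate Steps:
$X{\left(j \right)} = 7 - j$
$q = -280$ ($q = \frac{1}{2} \left(-560\right) = -280$)
$p{\left(K,S \right)} = -14$ ($p{\left(K,S \right)} = 7 - 21 = -14$)
$R{\left(o \right)} = 1 + \frac{279}{o}$ ($R{\left(o \right)} = \frac{279}{o} + 1 = 1 + \frac{279}{o}$)
$l{\left(k,J \right)} = -3 + \left(-236 + k\right) \left(-200 + J\right)$ ($l{\left(k,J \right)} = -3 + \left(-200 + J\right) \left(k - 236\right) = -3 + \left(-200 + J\right) \left(-236 + k\right) = -3 + \left(-236 + k\right) \left(-200 + J\right)$)
$\frac{p{\left(-271,396 \right)}}{R{\left(q \right)}} + \frac{97370}{l{\left(277,-127 \right)}} = - \frac{14}{\frac{1}{-280} \left(279 - 280\right)} + \frac{97370}{47197 - -29972 - 55400 - 35179} = - \frac{14}{\left(- \frac{1}{280}\right) \left(-1\right)} + \frac{97370}{47197 + 29972 - 55400 - 35179} = - 14 \frac{1}{\frac{1}{280}} + \frac{97370}{-13410} = \left(-14\right) 280 + 97370 \left(- \frac{1}{13410}\right) = -3920 - \frac{9737}{1341} = - \frac{5266457}{1341}$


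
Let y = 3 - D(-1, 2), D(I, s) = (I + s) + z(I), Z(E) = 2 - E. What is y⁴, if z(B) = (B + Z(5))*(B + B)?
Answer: 1296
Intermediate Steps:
z(B) = 2*B*(-3 + B) (z(B) = (B + (2 - 1*5))*(B + B) = (B + (2 - 5))*(2*B) = (B - 3)*(2*B) = (-3 + B)*(2*B) = 2*B*(-3 + B))
D(I, s) = I + s + 2*I*(-3 + I) (D(I, s) = (I + s) + 2*I*(-3 + I) = I + s + 2*I*(-3 + I))
y = -6 (y = 3 - (-1 + 2 + 2*(-1)*(-3 - 1)) = 3 - (-1 + 2 + 2*(-1)*(-4)) = 3 - (-1 + 2 + 8) = 3 - 1*9 = 3 - 9 = -6)
y⁴ = (-6)⁴ = 1296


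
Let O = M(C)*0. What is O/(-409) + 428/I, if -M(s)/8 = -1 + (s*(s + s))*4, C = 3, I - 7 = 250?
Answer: 428/257 ≈ 1.6654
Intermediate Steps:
I = 257 (I = 7 + 250 = 257)
M(s) = 8 - 64*s**2 (M(s) = -8*(-1 + (s*(s + s))*4) = -8*(-1 + (s*(2*s))*4) = -8*(-1 + (2*s**2)*4) = -8*(-1 + 8*s**2) = 8 - 64*s**2)
O = 0 (O = (8 - 64*3**2)*0 = (8 - 64*9)*0 = (8 - 576)*0 = -568*0 = 0)
O/(-409) + 428/I = 0/(-409) + 428/257 = 0*(-1/409) + 428*(1/257) = 0 + 428/257 = 428/257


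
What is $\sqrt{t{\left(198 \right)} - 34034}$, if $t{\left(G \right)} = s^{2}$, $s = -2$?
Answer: $i \sqrt{34030} \approx 184.47 i$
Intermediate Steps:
$t{\left(G \right)} = 4$ ($t{\left(G \right)} = \left(-2\right)^{2} = 4$)
$\sqrt{t{\left(198 \right)} - 34034} = \sqrt{4 - 34034} = \sqrt{-34030} = i \sqrt{34030}$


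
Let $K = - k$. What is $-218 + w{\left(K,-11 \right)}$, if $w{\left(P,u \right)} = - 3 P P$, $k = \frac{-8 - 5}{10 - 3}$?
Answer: $- \frac{11189}{49} \approx -228.35$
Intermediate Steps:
$k = - \frac{13}{7} \approx -1.8571$
$K = \frac{13}{7}$ ($K = \left(-1\right) \left(- \frac{13}{7}\right) = \frac{13}{7} \approx 1.8571$)
$w{\left(P,u \right)} = - 3 P^{2}$
$-218 + w{\left(K,-11 \right)} = -218 - 3 \left(\frac{13}{7}\right)^{2} = -218 - \frac{507}{49} = - \frac{11189}{49}$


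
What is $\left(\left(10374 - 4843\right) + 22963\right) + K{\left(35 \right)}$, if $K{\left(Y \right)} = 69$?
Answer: $28563$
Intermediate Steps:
$\left(\left(10374 - 4843\right) + 22963\right) + K{\left(35 \right)} = \left(\left(10374 - 4843\right) + 22963\right) + 69 = \left(5531 + 22963\right) + 69 = 28494 + 69 = 28563$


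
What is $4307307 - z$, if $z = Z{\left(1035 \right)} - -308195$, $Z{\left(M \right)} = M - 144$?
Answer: $3998221$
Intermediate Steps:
$Z{\left(M \right)} = -144 + M$ ($Z{\left(M \right)} = M - 144 = -144 + M$)
$z = 309086$ ($z = \left(-144 + 1035\right) - -308195 = 891 + 308195 = 309086$)
$4307307 - z = 4307307 - 309086 = 3998221$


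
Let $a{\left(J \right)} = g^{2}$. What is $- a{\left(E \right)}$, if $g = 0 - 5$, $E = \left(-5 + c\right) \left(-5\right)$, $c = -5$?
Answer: $-25$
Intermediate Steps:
$E = 50$ ($E = \left(-5 - 5\right) \left(-5\right) = \left(-10\right) \left(-5\right) = 50$)
$g = -5$
$a{\left(J \right)} = 25$ ($a{\left(J \right)} = \left(-5\right)^{2} = 25$)
$- a{\left(E \right)} = \left(-1\right) 25 = -25$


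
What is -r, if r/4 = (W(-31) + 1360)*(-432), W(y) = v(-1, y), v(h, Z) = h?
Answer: 2348352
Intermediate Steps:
W(y) = -1
r = -2348352 (r = 4*((-1 + 1360)*(-432)) = 4*(1359*(-432)) = 4*(-587088) = -2348352)
-r = -1*(-2348352) = 2348352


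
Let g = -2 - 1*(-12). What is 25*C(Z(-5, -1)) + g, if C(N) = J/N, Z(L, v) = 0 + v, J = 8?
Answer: -190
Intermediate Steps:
g = 10 (g = -2 + 12 = 10)
Z(L, v) = v
C(N) = 8/N
25*C(Z(-5, -1)) + g = 25*(8/(-1)) + 10 = 25*(8*(-1)) + 10 = 25*(-8) + 10 = -200 + 10 = -190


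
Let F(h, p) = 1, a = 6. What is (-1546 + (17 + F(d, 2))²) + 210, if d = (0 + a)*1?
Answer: -1012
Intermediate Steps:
d = 6 (d = (0 + 6)*1 = 6*1 = 6)
(-1546 + (17 + F(d, 2))²) + 210 = (-1546 + (17 + 1)²) + 210 = (-1546 + 18²) + 210 = (-1546 + 324) + 210 = -1222 + 210 = -1012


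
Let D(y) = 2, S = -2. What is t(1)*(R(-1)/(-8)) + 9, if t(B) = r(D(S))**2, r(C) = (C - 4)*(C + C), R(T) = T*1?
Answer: 17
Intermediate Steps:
R(T) = T
r(C) = 2*C*(-4 + C) (r(C) = (-4 + C)*(2*C) = 2*C*(-4 + C))
t(B) = 64 (t(B) = (2*2*(-4 + 2))**2 = (2*2*(-2))**2 = (-8)**2 = 64)
t(1)*(R(-1)/(-8)) + 9 = 64*(-1/(-8)) + 9 = 64*(-1*(-1/8)) + 9 = 64*(1/8) + 9 = 8 + 9 = 17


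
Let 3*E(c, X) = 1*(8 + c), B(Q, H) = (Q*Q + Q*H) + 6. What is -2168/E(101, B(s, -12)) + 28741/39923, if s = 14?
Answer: -256526423/4351607 ≈ -58.950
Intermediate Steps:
B(Q, H) = 6 + Q² + H*Q (B(Q, H) = (Q² + H*Q) + 6 = 6 + Q² + H*Q)
E(c, X) = 8/3 + c/3 (E(c, X) = (1*(8 + c))/3 = (8 + c)/3 = 8/3 + c/3)
-2168/E(101, B(s, -12)) + 28741/39923 = -2168/(8/3 + (⅓)*101) + 28741/39923 = -2168/(8/3 + 101/3) + 28741*(1/39923) = -2168/109/3 + 28741/39923 = -2168*3/109 + 28741/39923 = -6504/109 + 28741/39923 = -256526423/4351607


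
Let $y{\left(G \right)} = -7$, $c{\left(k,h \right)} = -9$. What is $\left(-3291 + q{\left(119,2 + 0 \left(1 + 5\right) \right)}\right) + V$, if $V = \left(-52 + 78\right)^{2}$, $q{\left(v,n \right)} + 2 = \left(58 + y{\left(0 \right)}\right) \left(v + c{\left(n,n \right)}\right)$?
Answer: $2993$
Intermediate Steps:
$q{\left(v,n \right)} = -461 + 51 v$ ($q{\left(v,n \right)} = -2 + \left(58 - 7\right) \left(v - 9\right) = -2 + 51 \left(-9 + v\right) = -2 + \left(-459 + 51 v\right) = -461 + 51 v$)
$V = 676$ ($V = 26^{2} = 676$)
$\left(-3291 + q{\left(119,2 + 0 \left(1 + 5\right) \right)}\right) + V = \left(-3291 + \left(-461 + 51 \cdot 119\right)\right) + 676 = \left(-3291 + \left(-461 + 6069\right)\right) + 676 = \left(-3291 + 5608\right) + 676 = 2317 + 676 = 2993$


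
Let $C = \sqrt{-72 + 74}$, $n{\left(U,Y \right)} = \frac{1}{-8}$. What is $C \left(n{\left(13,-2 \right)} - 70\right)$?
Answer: $- \frac{561 \sqrt{2}}{8} \approx -99.172$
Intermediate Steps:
$n{\left(U,Y \right)} = - \frac{1}{8}$
$C = \sqrt{2} \approx 1.4142$
$C \left(n{\left(13,-2 \right)} - 70\right) = \sqrt{2} \left(- \frac{1}{8} - 70\right) = \sqrt{2} \left(- \frac{561}{8}\right) = - \frac{561 \sqrt{2}}{8}$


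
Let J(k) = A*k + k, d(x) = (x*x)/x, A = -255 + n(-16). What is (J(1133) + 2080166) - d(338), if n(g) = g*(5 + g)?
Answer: 1991454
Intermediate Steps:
A = -79 (A = -255 - 16*(5 - 16) = -255 - 16*(-11) = -255 + 176 = -79)
d(x) = x (d(x) = x²/x = x)
J(k) = -78*k (J(k) = -79*k + k = -78*k)
(J(1133) + 2080166) - d(338) = (-78*1133 + 2080166) - 1*338 = (-88374 + 2080166) - 338 = 1991792 - 338 = 1991454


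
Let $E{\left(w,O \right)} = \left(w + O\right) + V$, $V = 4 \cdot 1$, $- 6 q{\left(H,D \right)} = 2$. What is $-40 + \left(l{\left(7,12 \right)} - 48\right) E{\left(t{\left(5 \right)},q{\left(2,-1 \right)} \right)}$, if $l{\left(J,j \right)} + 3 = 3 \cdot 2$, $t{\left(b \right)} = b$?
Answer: $-430$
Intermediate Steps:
$q{\left(H,D \right)} = - \frac{1}{3}$ ($q{\left(H,D \right)} = \left(- \frac{1}{6}\right) 2 = - \frac{1}{3}$)
$V = 4$
$E{\left(w,O \right)} = 4 + O + w$ ($E{\left(w,O \right)} = \left(w + O\right) + 4 = \left(O + w\right) + 4 = 4 + O + w$)
$l{\left(J,j \right)} = 3$ ($l{\left(J,j \right)} = -3 + 3 \cdot 2 = -3 + 6 = 3$)
$-40 + \left(l{\left(7,12 \right)} - 48\right) E{\left(t{\left(5 \right)},q{\left(2,-1 \right)} \right)} = -40 + \left(3 - 48\right) \left(4 - \frac{1}{3} + 5\right) = -40 + \left(3 - 48\right) \frac{26}{3} = -40 - 390 = -430$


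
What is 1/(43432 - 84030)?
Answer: -1/40598 ≈ -2.4632e-5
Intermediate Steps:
1/(43432 - 84030) = 1/(-40598) = -1/40598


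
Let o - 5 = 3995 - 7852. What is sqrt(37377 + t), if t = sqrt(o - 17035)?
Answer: sqrt(37377 + I*sqrt(20887)) ≈ 193.33 + 0.3738*I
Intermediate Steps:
o = -3852 (o = 5 + (3995 - 7852) = 5 - 3857 = -3852)
t = I*sqrt(20887) (t = sqrt(-3852 - 17035) = sqrt(-20887) = I*sqrt(20887) ≈ 144.52*I)
sqrt(37377 + t) = sqrt(37377 + I*sqrt(20887))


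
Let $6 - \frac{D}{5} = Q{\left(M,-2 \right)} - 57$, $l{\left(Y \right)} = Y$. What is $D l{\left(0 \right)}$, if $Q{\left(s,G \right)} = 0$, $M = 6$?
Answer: $0$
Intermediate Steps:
$D = 315$ ($D = 30 - 5 \left(0 - 57\right) = 30 - -285 = 30 + 285 = 315$)
$D l{\left(0 \right)} = 315 \cdot 0 = 0$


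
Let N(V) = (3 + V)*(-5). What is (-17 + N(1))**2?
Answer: 1369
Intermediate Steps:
N(V) = -15 - 5*V
(-17 + N(1))**2 = (-17 + (-15 - 5*1))**2 = (-17 + (-15 - 5))**2 = (-17 - 20)**2 = (-37)**2 = 1369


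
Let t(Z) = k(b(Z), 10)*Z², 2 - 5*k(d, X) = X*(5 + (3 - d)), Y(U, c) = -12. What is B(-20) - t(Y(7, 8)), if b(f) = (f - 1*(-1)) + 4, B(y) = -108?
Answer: 20772/5 ≈ 4154.4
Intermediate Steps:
b(f) = 5 + f (b(f) = (f + 1) + 4 = (1 + f) + 4 = 5 + f)
k(d, X) = ⅖ - X*(8 - d)/5 (k(d, X) = ⅖ - X*(5 + (3 - d))/5 = ⅖ - X*(8 - d)/5)
t(Z) = Z²*(-28/5 + 2*Z) (t(Z) = (⅖ - 8/5*10 + (⅕)*10*(5 + Z))*Z² = (⅖ - 16 + (10 + 2*Z))*Z² = (-28/5 + 2*Z)*Z² = Z²*(-28/5 + 2*Z))
B(-20) - t(Y(7, 8)) = -108 - (-12)²*(-28/5 + 2*(-12)) = -108 - 144*(-28/5 - 24) = -108 - 144*(-148)/5 = -108 - 1*(-21312/5) = -108 + 21312/5 = 20772/5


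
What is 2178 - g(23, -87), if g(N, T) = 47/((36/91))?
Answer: 74131/36 ≈ 2059.2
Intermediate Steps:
g(N, T) = 4277/36 (g(N, T) = 47/((36*(1/91))) = 47/(36/91) = 47*(91/36) = 4277/36)
2178 - g(23, -87) = 2178 - 1*4277/36 = 2178 - 4277/36 = 74131/36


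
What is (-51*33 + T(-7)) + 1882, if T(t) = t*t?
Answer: 248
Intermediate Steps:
T(t) = t²
(-51*33 + T(-7)) + 1882 = (-51*33 + (-7)²) + 1882 = (-1683 + 49) + 1882 = -1634 + 1882 = 248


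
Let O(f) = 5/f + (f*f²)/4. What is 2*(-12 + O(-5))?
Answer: -177/2 ≈ -88.500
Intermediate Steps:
O(f) = 5/f + f³/4 (O(f) = 5/f + f³*(¼) = 5/f + f³/4)
2*(-12 + O(-5)) = 2*(-12 + (¼)*(20 + (-5)⁴)/(-5)) = 2*(-12 + (¼)*(-⅕)*(20 + 625)) = 2*(-12 + (¼)*(-⅕)*645) = 2*(-12 - 129/4) = 2*(-177/4) = -177/2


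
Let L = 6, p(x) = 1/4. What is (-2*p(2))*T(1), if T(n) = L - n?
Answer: -5/2 ≈ -2.5000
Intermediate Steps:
p(x) = 1/4
T(n) = 6 - n
(-2*p(2))*T(1) = (-2*1/4)*(6 - 1*1) = -(6 - 1)/2 = -1/2*5 = -5/2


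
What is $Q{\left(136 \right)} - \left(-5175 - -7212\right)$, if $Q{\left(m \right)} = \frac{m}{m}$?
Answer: $-2036$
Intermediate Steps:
$Q{\left(m \right)} = 1$
$Q{\left(136 \right)} - \left(-5175 - -7212\right) = 1 - \left(-5175 - -7212\right) = 1 - \left(-5175 + 7212\right) = 1 - 2037 = -2036$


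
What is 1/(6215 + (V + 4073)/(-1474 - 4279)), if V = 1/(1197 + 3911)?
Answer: 29386324/182615198775 ≈ 0.00016092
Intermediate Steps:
V = 1/5108 ≈ 0.00019577
1/(6215 + (V + 4073)/(-1474 - 4279)) = 1/(6215 + (1/5108 + 4073)/(-1474 - 4279)) = 1/(6215 + (20804885/5108)/(-5753)) = 1/(6215 + (20804885/5108)*(-1/5753)) = 1/(6215 - 20804885/29386324) = 1/(182615198775/29386324) = 29386324/182615198775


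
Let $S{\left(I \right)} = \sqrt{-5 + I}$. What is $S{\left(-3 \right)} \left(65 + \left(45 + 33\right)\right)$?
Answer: $286 i \sqrt{2} \approx 404.46 i$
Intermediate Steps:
$S{\left(-3 \right)} \left(65 + \left(45 + 33\right)\right) = \sqrt{-5 - 3} \left(65 + \left(45 + 33\right)\right) = \sqrt{-8} \left(65 + 78\right) = 2 i \sqrt{2} \cdot 143 = 286 i \sqrt{2}$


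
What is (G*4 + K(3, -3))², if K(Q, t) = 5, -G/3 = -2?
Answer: 841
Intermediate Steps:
G = 6 (G = -3*(-2) = 6)
(G*4 + K(3, -3))² = (6*4 + 5)² = (24 + 5)² = 29² = 841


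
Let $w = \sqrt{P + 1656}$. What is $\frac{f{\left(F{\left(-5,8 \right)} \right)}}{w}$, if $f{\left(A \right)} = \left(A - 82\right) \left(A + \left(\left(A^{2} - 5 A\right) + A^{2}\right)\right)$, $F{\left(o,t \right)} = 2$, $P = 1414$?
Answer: $0$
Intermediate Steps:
$w = \sqrt{3070}$ ($w = \sqrt{1414 + 1656} = \sqrt{3070} \approx 55.408$)
$f{\left(A \right)} = \left(-82 + A\right) \left(- 4 A + 2 A^{2}\right)$ ($f{\left(A \right)} = \left(-82 + A\right) \left(A + \left(- 5 A + 2 A^{2}\right)\right) = \left(-82 + A\right) \left(- 4 A + 2 A^{2}\right)$)
$\frac{f{\left(F{\left(-5,8 \right)} \right)}}{w} = \frac{2 \cdot 2 \left(164 + 2^{2} - 168\right)}{\sqrt{3070}} = 2 \cdot 2 \left(164 + 4 - 168\right) \frac{\sqrt{3070}}{3070} = 2 \cdot 2 \cdot 0 \frac{\sqrt{3070}}{3070} = 0 \frac{\sqrt{3070}}{3070} = 0$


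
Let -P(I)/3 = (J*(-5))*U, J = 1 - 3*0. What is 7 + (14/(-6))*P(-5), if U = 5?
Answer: -168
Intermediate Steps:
J = 1 (J = 1 + 0 = 1)
P(I) = 75 (P(I) = -3*1*(-5)*5 = -(-15)*5 = -3*(-25) = 75)
7 + (14/(-6))*P(-5) = 7 + (14/(-6))*75 = 7 + (14*(-1/6))*75 = 7 - 7/3*75 = 7 - 175 = -168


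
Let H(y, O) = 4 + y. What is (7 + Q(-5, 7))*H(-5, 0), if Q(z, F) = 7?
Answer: -14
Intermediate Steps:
(7 + Q(-5, 7))*H(-5, 0) = (7 + 7)*(4 - 5) = 14*(-1) = -14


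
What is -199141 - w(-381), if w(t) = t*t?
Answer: -344302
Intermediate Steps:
w(t) = t**2
-199141 - w(-381) = -199141 - 1*(-381)**2 = -199141 - 1*145161 = -199141 - 145161 = -344302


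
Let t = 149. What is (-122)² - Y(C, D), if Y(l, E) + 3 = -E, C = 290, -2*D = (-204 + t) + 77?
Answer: 14876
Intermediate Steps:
D = -11 (D = -((-204 + 149) + 77)/2 = -(-55 + 77)/2 = -½*22 = -11)
Y(l, E) = -3 - E
(-122)² - Y(C, D) = (-122)² - (-3 - 1*(-11)) = 14884 - (-3 + 11) = 14884 - 1*8 = 14884 - 8 = 14876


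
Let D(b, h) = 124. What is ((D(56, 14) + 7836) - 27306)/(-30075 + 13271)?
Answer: 9673/8402 ≈ 1.1513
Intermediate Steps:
((D(56, 14) + 7836) - 27306)/(-30075 + 13271) = ((124 + 7836) - 27306)/(-30075 + 13271) = (7960 - 27306)/(-16804) = -19346*(-1/16804) = 9673/8402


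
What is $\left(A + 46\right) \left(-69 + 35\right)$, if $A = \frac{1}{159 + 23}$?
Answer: $- \frac{142341}{91} \approx -1564.2$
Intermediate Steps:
$A = \frac{1}{182} \approx 0.0054945$
$\left(A + 46\right) \left(-69 + 35\right) = \left(\frac{1}{182} + 46\right) \left(-69 + 35\right) = \frac{8373}{182} \left(-34\right) = - \frac{142341}{91}$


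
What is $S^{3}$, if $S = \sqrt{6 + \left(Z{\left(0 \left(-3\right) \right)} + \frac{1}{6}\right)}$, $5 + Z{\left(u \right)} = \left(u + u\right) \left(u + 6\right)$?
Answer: $\frac{7 \sqrt{42}}{36} \approx 1.2601$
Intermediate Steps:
$Z{\left(u \right)} = -5 + 2 u \left(6 + u\right)$ ($Z{\left(u \right)} = -5 + \left(u + u\right) \left(u + 6\right) = -5 + 2 u \left(6 + u\right)$)
$S = \frac{\sqrt{42}}{6}$ ($S = \sqrt{6 + \left(\left(-5 + 2 \left(0 \left(-3\right)\right)^{2} + 12 \cdot 0 \left(-3\right)\right) + \frac{1}{6}\right)} = \sqrt{6 + \left(\left(-5 + 2 \cdot 0^{2} + 12 \cdot 0\right) + \frac{1}{6}\right)} = \sqrt{6 + \left(\left(-5 + 2 \cdot 0 + 0\right) + \frac{1}{6}\right)} = \sqrt{6 + \left(\left(-5 + 0 + 0\right) + \frac{1}{6}\right)} = \sqrt{6 + \left(-5 + \frac{1}{6}\right)} = \sqrt{6 - \frac{29}{6}} = \sqrt{\frac{7}{6}} = \frac{\sqrt{42}}{6} \approx 1.0801$)
$S^{3} = \left(\frac{\sqrt{42}}{6}\right)^{3} = \frac{7 \sqrt{42}}{36}$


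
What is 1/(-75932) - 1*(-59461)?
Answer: 4514992651/75932 ≈ 59461.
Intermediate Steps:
1/(-75932) - 1*(-59461) = -1/75932 + 59461 = 4514992651/75932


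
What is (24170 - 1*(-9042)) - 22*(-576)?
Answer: 45884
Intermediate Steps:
(24170 - 1*(-9042)) - 22*(-576) = (24170 + 9042) + 12672 = 33212 + 12672 = 45884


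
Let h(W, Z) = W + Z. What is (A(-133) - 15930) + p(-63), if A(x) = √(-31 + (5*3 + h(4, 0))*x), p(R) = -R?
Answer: -15867 + I*√2558 ≈ -15867.0 + 50.577*I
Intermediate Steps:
A(x) = √(-31 + 19*x) (A(x) = √(-31 + (5*3 + (4 + 0))*x) = √(-31 + (15 + 4)*x) = √(-31 + 19*x))
(A(-133) - 15930) + p(-63) = (√(-31 + 19*(-133)) - 15930) - 1*(-63) = (√(-31 - 2527) - 15930) + 63 = (√(-2558) - 15930) + 63 = (I*√2558 - 15930) + 63 = (-15930 + I*√2558) + 63 = -15867 + I*√2558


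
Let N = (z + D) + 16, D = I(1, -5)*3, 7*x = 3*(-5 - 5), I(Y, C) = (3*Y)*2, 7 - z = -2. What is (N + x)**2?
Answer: 73441/49 ≈ 1498.8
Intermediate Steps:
z = 9 (z = 7 - 1*(-2) = 7 + 2 = 9)
I(Y, C) = 6*Y
x = -30/7 (x = (3*(-5 - 5))/7 = (3*(-10))/7 = (1/7)*(-30) = -30/7 ≈ -4.2857)
D = 18 (D = (6*1)*3 = 6*3 = 18)
N = 43 (N = (9 + 18) + 16 = 27 + 16 = 43)
(N + x)**2 = (43 - 30/7)**2 = (271/7)**2 = 73441/49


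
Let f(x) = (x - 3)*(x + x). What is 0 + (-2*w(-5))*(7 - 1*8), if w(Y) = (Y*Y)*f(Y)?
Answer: 4000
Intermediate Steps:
f(x) = 2*x*(-3 + x) (f(x) = (-3 + x)*(2*x) = 2*x*(-3 + x))
w(Y) = 2*Y³*(-3 + Y) (w(Y) = (Y*Y)*(2*Y*(-3 + Y)) = Y²*(2*Y*(-3 + Y)) = 2*Y³*(-3 + Y))
0 + (-2*w(-5))*(7 - 1*8) = 0 + (-4*(-5)³*(-3 - 5))*(7 - 1*8) = 0 + (-4*(-125)*(-8))*(7 - 8) = 0 - 2*2000*(-1) = 0 - 4000*(-1) = 0 + 4000 = 4000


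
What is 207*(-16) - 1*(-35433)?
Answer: 32121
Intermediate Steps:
207*(-16) - 1*(-35433) = -3312 + 35433 = 32121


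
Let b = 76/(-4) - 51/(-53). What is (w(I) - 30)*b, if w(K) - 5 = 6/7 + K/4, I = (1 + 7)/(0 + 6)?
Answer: 478000/1113 ≈ 429.47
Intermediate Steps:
I = 4/3 (I = 8/6 = 8*(1/6) = 4/3 ≈ 1.3333)
w(K) = 41/7 + K/4 (w(K) = 5 + (6/7 + K/4) = 41/7 + K/4)
b = -956/53 (b = 76*(-1/4) - 51*(-1/53) = -19 + 51/53 = -956/53 ≈ -18.038)
(w(I) - 30)*b = ((41/7 + (1/4)*(4/3)) - 30)*(-956/53) = ((41/7 + 1/3) - 30)*(-956/53) = (130/21 - 30)*(-956/53) = -500/21*(-956/53) = 478000/1113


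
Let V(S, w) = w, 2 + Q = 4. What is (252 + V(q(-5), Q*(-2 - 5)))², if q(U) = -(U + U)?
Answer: 56644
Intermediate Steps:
Q = 2 (Q = -2 + 4 = 2)
q(U) = -2*U
(252 + V(q(-5), Q*(-2 - 5)))² = (252 + 2*(-2 - 5))² = (252 + 2*(-7))² = (252 - 14)² = 238² = 56644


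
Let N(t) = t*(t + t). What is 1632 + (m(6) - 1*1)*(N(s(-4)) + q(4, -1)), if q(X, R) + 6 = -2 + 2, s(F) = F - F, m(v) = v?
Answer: 1602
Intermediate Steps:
s(F) = 0
N(t) = 2*t² (N(t) = t*(2*t) = 2*t²)
q(X, R) = -6 (q(X, R) = -6 + (-2 + 2) = -6 + 0 = -6)
1632 + (m(6) - 1*1)*(N(s(-4)) + q(4, -1)) = 1632 + (6 - 1*1)*(2*0² - 6) = 1632 + (6 - 1)*(2*0 - 6) = 1632 + 5*(0 - 6) = 1632 + 5*(-6) = 1632 - 30 = 1602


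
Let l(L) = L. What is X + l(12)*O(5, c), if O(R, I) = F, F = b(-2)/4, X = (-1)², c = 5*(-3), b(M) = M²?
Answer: 13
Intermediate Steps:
c = -15
X = 1
F = 1 (F = (-2)²/4 = 4*(¼) = 1)
O(R, I) = 1
X + l(12)*O(5, c) = 1 + 12*1 = 1 + 12 = 13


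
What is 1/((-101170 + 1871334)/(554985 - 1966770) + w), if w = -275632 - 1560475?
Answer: -1411785/2592190091159 ≈ -5.4463e-7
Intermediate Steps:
w = -1836107
1/((-101170 + 1871334)/(554985 - 1966770) + w) = 1/((-101170 + 1871334)/(554985 - 1966770) - 1836107) = 1/(1770164/(-1411785) - 1836107) = 1/(1770164*(-1/1411785) - 1836107) = 1/(-1770164/1411785 - 1836107) = 1/(-2592190091159/1411785) = -1411785/2592190091159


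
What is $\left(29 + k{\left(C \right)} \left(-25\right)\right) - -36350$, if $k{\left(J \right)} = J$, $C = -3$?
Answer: $36454$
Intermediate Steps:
$\left(29 + k{\left(C \right)} \left(-25\right)\right) - -36350 = \left(29 - -75\right) - -36350 = \left(29 + 75\right) + 36350 = 104 + 36350 = 36454$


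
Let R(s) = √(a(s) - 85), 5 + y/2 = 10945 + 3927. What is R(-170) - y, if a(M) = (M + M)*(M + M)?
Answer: -29734 + 3*√12835 ≈ -29394.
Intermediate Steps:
y = 29734 (y = -10 + 2*(10945 + 3927) = -10 + 2*14872 = -10 + 29744 = 29734)
a(M) = 4*M² (a(M) = (2*M)*(2*M) = 4*M²)
R(s) = √(-85 + 4*s²) (R(s) = √(4*s² - 85) = √(-85 + 4*s²))
R(-170) - y = √(-85 + 4*(-170)²) - 1*29734 = √(-85 + 4*28900) - 29734 = √(-85 + 115600) - 29734 = √115515 - 29734 = 3*√12835 - 29734 = -29734 + 3*√12835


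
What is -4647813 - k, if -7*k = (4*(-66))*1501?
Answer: -32930955/7 ≈ -4.7044e+6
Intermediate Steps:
k = 396264/7 (k = -4*(-66)*1501/7 = -(-264)*1501/7 = -⅐*(-396264) = 396264/7 ≈ 56609.)
-4647813 - k = -4647813 - 1*396264/7 = -4647813 - 396264/7 = -32930955/7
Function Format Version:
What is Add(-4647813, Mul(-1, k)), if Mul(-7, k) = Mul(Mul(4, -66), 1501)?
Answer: Rational(-32930955, 7) ≈ -4.7044e+6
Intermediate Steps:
k = Rational(396264, 7) (k = Mul(Rational(-1, 7), Mul(Mul(4, -66), 1501)) = Mul(Rational(-1, 7), Mul(-264, 1501)) = Mul(Rational(-1, 7), -396264) = Rational(396264, 7) ≈ 56609.)
Add(-4647813, Mul(-1, k)) = Add(-4647813, Mul(-1, Rational(396264, 7))) = Add(-4647813, Rational(-396264, 7)) = Rational(-32930955, 7)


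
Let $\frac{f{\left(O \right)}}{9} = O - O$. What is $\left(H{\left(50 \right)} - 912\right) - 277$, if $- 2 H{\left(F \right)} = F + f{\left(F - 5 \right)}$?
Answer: $-1214$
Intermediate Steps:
$f{\left(O \right)} = 0$ ($f{\left(O \right)} = 9 \left(O - O\right) = 9 \cdot 0 = 0$)
$H{\left(F \right)} = - \frac{F}{2}$ ($H{\left(F \right)} = - \frac{F + 0}{2} = - \frac{F}{2}$)
$\left(H{\left(50 \right)} - 912\right) - 277 = \left(\left(- \frac{1}{2}\right) 50 - 912\right) - 277 = \left(-25 - 912\right) - 277 = -937 - 277 = -1214$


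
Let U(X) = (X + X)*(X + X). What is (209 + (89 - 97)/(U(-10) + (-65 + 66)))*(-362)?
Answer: -30335962/401 ≈ -75651.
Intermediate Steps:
U(X) = 4*X**2 (U(X) = (2*X)*(2*X) = 4*X**2)
(209 + (89 - 97)/(U(-10) + (-65 + 66)))*(-362) = (209 + (89 - 97)/(4*(-10)**2 + (-65 + 66)))*(-362) = (209 - 8/(4*100 + 1))*(-362) = (209 - 8/(400 + 1))*(-362) = (209 - 8/401)*(-362) = (83801/401)*(-362) = -30335962/401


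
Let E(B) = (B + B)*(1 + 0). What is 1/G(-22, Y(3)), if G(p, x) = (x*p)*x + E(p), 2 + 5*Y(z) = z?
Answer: -25/1122 ≈ -0.022282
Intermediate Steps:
Y(z) = -⅖ + z/5
E(B) = 2*B (E(B) = (2*B)*1 = 2*B)
G(p, x) = 2*p + p*x² (G(p, x) = (x*p)*x + 2*p = (p*x)*x + 2*p = p*x² + 2*p = 2*p + p*x²)
1/G(-22, Y(3)) = 1/(-22*(2 + (-⅖ + (⅕)*3)²)) = 1/(-22*(2 + (-⅖ + ⅗)²)) = 1/(-22*(2 + (⅕)²)) = 1/(-22*(2 + 1/25)) = 1/(-22*51/25) = 1/(-1122/25) = -25/1122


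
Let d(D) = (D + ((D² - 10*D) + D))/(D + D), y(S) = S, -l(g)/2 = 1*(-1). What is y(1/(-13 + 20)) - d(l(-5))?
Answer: 22/7 ≈ 3.1429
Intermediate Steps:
l(g) = 2 (l(g) = -2*(-1) = 2)
d(D) = (D² - 8*D)/(2*D) (d(D) = (D + (D² - 9*D))/((2*D)) = (D² - 8*D)*(1/(2*D)) = (D² - 8*D)/(2*D))
y(1/(-13 + 20)) - d(l(-5)) = 1/(-13 + 20) - (-4 + (½)*2) = 1/7 - (-4 + 1) = ⅐ - 1*(-3) = ⅐ + 3 = 22/7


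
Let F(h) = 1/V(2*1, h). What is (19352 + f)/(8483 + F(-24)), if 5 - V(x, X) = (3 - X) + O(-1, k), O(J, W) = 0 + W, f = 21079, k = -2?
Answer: 269540/56553 ≈ 4.7662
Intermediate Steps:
O(J, W) = W
V(x, X) = 4 + X (V(x, X) = 5 - ((3 - X) - 2) = 5 - (1 - X) = 5 + (-1 + X) = 4 + X)
F(h) = 1/(4 + h)
(19352 + f)/(8483 + F(-24)) = (19352 + 21079)/(8483 + 1/(4 - 24)) = 40431/(8483 + 1/(-20)) = 40431/(8483 - 1/20) = 40431/(169659/20) = 40431*(20/169659) = 269540/56553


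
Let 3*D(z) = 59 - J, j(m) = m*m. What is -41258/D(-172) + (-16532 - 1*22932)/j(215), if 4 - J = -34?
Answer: -272489614/46225 ≈ -5894.9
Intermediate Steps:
J = 38 (J = 4 - 1*(-34) = 4 + 34 = 38)
j(m) = m²
D(z) = 7 (D(z) = (59 - 1*38)/3 = (59 - 38)/3 = (⅓)*21 = 7)
-41258/D(-172) + (-16532 - 1*22932)/j(215) = -41258/7 + (-16532 - 1*22932)/(215²) = -41258*⅐ + (-16532 - 22932)/46225 = -5894 - 39464*1/46225 = -5894 - 39464/46225 = -272489614/46225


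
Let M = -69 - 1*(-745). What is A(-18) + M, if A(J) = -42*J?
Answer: 1432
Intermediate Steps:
M = 676 (M = -69 + 745 = 676)
A(-18) + M = -42*(-18) + 676 = 756 + 676 = 1432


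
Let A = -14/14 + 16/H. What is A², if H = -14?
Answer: 225/49 ≈ 4.5918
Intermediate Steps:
A = -15/7 (A = -14/14 + 16/(-14) = -14*1/14 + 16*(-1/14) = -1 - 8/7 = -15/7 ≈ -2.1429)
A² = (-15/7)² = 225/49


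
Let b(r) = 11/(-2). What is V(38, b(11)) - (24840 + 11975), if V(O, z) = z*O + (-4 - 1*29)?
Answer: -37057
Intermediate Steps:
b(r) = -11/2 (b(r) = 11*(-½) = -11/2)
V(O, z) = -33 + O*z (V(O, z) = O*z + (-4 - 29) = O*z - 33 = -33 + O*z)
V(38, b(11)) - (24840 + 11975) = (-33 + 38*(-11/2)) - (24840 + 11975) = (-33 - 209) - 1*36815 = -242 - 36815 = -37057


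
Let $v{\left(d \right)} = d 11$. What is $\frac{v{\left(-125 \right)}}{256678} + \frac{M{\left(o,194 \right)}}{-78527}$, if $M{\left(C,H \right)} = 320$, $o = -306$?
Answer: $- \frac{190111585}{20156153306} \approx -0.0094319$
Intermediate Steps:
$v{\left(d \right)} = 11 d$
$\frac{v{\left(-125 \right)}}{256678} + \frac{M{\left(o,194 \right)}}{-78527} = \frac{11 \left(-125\right)}{256678} + \frac{320}{-78527} = \left(-1375\right) \frac{1}{256678} + 320 \left(- \frac{1}{78527}\right) = - \frac{1375}{256678} - \frac{320}{78527} = - \frac{190111585}{20156153306}$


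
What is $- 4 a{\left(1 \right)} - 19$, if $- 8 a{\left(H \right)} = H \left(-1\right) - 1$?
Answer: $-20$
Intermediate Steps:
$a{\left(H \right)} = \frac{1}{8} + \frac{H}{8}$ ($a{\left(H \right)} = - \frac{H \left(-1\right) - 1}{8} = - \frac{- H - 1}{8} = - \frac{-1 - H}{8} = \frac{1}{8} + \frac{H}{8}$)
$- 4 a{\left(1 \right)} - 19 = - 4 \left(\frac{1}{8} + \frac{1}{8} \cdot 1\right) - 19 = - 4 \left(\frac{1}{8} + \frac{1}{8}\right) - 19 = \left(-4\right) \frac{1}{4} - 19 = -1 - 19 = -20$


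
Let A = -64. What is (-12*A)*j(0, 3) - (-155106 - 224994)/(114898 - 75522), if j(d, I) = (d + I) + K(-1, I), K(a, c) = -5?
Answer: -15025359/9844 ≈ -1526.3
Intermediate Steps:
j(d, I) = -5 + I + d (j(d, I) = (d + I) - 5 = (I + d) - 5 = -5 + I + d)
(-12*A)*j(0, 3) - (-155106 - 224994)/(114898 - 75522) = (-12*(-64))*(-5 + 3 + 0) - (-155106 - 224994)/(114898 - 75522) = 768*(-2) - (-380100)/39376 = -1536 - (-380100)/39376 = -1536 - 1*(-95025/9844) = -1536 + 95025/9844 = -15025359/9844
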